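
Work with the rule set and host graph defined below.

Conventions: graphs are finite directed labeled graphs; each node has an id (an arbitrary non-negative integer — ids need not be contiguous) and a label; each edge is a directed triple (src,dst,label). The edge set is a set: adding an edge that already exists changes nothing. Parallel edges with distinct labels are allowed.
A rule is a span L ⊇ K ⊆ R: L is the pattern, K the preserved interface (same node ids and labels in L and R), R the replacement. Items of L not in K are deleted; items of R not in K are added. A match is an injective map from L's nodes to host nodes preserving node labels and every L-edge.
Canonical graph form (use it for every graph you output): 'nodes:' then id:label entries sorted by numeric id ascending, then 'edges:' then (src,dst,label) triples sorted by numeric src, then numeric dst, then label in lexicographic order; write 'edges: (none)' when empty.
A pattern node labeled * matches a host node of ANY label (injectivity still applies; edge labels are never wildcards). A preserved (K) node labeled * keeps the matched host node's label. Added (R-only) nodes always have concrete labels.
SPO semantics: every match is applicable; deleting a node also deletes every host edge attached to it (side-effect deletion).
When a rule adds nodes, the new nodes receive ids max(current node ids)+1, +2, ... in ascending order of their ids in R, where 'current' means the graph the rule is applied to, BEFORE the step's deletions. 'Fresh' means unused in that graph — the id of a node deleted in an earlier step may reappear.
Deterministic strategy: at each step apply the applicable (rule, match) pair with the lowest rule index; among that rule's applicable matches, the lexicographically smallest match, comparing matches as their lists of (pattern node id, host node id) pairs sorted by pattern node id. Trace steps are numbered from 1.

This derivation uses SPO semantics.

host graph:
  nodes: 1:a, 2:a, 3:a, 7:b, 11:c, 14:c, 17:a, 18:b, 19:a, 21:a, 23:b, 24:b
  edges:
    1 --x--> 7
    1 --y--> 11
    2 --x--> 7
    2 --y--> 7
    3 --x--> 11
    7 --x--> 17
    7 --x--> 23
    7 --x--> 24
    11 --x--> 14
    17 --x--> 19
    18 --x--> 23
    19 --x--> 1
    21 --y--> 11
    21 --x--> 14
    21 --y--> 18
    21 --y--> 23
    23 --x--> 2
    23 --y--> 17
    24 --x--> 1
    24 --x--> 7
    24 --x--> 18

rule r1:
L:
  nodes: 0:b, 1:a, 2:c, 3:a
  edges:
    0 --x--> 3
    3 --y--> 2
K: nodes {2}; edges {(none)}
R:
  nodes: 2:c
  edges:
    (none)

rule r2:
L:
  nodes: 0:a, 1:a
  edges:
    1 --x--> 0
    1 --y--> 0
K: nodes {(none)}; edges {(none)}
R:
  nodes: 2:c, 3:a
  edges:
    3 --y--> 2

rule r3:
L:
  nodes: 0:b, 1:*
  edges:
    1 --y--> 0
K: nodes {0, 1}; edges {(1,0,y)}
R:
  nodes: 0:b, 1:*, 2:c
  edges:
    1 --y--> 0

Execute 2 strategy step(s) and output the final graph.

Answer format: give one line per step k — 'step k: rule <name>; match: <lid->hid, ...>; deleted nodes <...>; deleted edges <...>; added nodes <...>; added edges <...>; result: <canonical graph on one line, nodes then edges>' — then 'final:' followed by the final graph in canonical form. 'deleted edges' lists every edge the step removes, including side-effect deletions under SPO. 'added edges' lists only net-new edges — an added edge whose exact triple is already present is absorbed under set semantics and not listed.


step 1: rule r1; match: 0->24, 1->2, 2->11, 3->1; deleted nodes 1, 2, 24; deleted edges (1,7,x); (1,11,y); (2,7,x); (2,7,y); (7,24,x); (19,1,x); (23,2,x); (24,1,x); (24,7,x); (24,18,x); added nodes (none); added edges (none); result: nodes: 3:a, 7:b, 11:c, 14:c, 17:a, 18:b, 19:a, 21:a, 23:b edges: (3,11,x); (7,17,x); (7,23,x); (11,14,x); (17,19,x); (18,23,x); (21,11,y); (21,14,x); (21,18,y); (21,23,y); (23,17,y)
step 2: rule r3; match: 0->18, 1->21; deleted nodes (none); deleted edges (none); added nodes 24; added edges (none); result: nodes: 3:a, 7:b, 11:c, 14:c, 17:a, 18:b, 19:a, 21:a, 23:b, 24:c edges: (3,11,x); (7,17,x); (7,23,x); (11,14,x); (17,19,x); (18,23,x); (21,11,y); (21,14,x); (21,18,y); (21,23,y); (23,17,y)
final:
nodes: 3:a, 7:b, 11:c, 14:c, 17:a, 18:b, 19:a, 21:a, 23:b, 24:c
edges: (3,11,x); (7,17,x); (7,23,x); (11,14,x); (17,19,x); (18,23,x); (21,11,y); (21,14,x); (21,18,y); (21,23,y); (23,17,y)


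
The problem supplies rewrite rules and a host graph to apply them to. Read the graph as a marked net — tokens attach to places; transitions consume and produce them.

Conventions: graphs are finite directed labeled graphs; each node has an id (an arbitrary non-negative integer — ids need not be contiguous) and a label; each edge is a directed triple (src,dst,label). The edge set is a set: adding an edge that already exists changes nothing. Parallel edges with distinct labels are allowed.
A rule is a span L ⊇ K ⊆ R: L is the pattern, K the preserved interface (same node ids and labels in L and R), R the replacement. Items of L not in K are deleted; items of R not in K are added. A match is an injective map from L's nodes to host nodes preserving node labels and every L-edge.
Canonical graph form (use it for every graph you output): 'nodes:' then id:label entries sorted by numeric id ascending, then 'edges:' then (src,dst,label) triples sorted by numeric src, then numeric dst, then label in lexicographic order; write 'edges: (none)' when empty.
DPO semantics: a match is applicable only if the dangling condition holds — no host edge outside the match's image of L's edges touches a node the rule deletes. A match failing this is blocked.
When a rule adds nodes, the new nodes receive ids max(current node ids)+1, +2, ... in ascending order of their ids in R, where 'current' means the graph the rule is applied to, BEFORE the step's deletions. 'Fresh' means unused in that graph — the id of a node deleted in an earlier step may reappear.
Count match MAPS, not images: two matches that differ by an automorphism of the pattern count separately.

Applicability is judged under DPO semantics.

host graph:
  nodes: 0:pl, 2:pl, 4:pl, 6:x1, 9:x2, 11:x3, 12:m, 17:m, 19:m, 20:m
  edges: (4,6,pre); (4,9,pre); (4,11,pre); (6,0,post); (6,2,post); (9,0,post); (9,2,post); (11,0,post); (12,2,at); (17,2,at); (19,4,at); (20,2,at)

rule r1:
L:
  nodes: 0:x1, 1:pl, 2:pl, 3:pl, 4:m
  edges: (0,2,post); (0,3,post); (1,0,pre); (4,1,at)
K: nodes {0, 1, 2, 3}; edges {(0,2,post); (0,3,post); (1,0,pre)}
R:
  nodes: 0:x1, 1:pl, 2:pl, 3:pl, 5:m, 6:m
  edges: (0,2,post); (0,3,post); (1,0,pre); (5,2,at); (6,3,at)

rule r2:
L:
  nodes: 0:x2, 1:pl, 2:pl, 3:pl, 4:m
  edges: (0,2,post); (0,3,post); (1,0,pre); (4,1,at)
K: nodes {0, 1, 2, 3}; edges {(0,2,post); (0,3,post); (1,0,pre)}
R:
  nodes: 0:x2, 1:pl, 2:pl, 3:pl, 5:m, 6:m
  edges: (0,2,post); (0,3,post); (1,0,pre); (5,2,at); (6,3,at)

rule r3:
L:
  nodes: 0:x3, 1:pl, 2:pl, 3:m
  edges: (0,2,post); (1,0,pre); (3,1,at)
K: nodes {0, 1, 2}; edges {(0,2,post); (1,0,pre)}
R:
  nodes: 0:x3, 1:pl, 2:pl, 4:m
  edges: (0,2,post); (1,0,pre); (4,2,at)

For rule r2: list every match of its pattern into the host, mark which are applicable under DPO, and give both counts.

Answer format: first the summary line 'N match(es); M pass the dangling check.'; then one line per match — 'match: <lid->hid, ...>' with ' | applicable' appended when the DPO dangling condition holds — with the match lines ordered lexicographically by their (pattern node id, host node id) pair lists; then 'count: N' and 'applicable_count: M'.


2 match(es); 2 pass the dangling check.
match: 0->9, 1->4, 2->0, 3->2, 4->19 | applicable
match: 0->9, 1->4, 2->2, 3->0, 4->19 | applicable
count: 2
applicable_count: 2


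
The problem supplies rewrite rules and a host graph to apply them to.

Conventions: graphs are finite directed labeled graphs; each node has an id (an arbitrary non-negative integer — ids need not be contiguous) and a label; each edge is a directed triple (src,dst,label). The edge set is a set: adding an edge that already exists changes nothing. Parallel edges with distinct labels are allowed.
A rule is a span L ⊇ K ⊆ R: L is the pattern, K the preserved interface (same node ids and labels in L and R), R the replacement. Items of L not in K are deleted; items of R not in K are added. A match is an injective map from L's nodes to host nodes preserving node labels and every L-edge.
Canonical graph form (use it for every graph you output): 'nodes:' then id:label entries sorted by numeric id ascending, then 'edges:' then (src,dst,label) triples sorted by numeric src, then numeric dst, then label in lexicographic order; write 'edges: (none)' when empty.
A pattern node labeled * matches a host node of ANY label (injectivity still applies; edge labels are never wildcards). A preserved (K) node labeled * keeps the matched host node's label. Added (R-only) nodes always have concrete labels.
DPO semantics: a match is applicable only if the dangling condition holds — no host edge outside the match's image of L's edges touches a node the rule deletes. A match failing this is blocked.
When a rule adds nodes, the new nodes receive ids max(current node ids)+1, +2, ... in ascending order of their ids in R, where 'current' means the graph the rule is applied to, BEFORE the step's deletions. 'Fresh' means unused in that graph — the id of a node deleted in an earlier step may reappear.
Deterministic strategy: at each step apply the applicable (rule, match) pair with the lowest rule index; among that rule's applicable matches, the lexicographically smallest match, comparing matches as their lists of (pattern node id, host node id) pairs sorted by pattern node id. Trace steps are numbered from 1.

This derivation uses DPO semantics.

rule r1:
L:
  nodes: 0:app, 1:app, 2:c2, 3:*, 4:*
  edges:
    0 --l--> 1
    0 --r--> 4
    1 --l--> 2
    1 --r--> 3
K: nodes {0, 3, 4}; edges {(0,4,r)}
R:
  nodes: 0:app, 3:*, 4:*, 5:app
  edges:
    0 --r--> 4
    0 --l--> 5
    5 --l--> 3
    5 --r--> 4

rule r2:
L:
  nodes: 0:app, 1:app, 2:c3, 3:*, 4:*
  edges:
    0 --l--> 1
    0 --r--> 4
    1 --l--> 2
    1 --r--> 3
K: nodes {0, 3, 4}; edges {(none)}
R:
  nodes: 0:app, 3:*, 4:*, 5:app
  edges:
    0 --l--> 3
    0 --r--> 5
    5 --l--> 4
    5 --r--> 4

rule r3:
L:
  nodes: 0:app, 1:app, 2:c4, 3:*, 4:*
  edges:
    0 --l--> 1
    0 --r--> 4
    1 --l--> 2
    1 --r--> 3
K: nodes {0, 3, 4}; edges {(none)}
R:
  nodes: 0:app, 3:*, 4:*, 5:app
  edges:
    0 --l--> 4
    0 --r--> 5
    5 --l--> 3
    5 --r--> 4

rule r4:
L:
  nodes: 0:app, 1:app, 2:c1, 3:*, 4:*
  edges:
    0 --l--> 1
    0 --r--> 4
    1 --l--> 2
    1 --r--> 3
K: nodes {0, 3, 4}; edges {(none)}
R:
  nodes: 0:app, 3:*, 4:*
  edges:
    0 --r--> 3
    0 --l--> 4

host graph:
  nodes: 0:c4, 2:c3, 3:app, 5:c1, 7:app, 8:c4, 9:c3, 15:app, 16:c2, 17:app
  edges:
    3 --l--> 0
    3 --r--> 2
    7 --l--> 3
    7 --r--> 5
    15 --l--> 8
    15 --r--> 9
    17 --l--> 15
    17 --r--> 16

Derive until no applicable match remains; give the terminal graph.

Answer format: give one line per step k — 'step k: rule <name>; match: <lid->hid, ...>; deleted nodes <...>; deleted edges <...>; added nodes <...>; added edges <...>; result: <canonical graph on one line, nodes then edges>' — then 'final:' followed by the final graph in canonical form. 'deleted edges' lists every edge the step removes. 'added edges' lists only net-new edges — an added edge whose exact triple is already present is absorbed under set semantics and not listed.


step 1: rule r3; match: 0->7, 1->3, 2->0, 3->2, 4->5; deleted nodes 0, 3; deleted edges (3,0,l); (3,2,r); (7,3,l); (7,5,r); added nodes 18; added edges (7,5,l); (7,18,r); (18,2,l); (18,5,r); result: nodes: 2:c3, 5:c1, 7:app, 8:c4, 9:c3, 15:app, 16:c2, 17:app, 18:app edges: (7,5,l); (7,18,r); (15,8,l); (15,9,r); (17,15,l); (17,16,r); (18,2,l); (18,5,r)
step 2: rule r3; match: 0->17, 1->15, 2->8, 3->9, 4->16; deleted nodes 8, 15; deleted edges (15,8,l); (15,9,r); (17,15,l); (17,16,r); added nodes 19; added edges (17,16,l); (17,19,r); (19,9,l); (19,16,r); result: nodes: 2:c3, 5:c1, 7:app, 9:c3, 16:c2, 17:app, 18:app, 19:app edges: (7,5,l); (7,18,r); (17,16,l); (17,19,r); (18,2,l); (18,5,r); (19,9,l); (19,16,r)
final:
nodes: 2:c3, 5:c1, 7:app, 9:c3, 16:c2, 17:app, 18:app, 19:app
edges: (7,5,l); (7,18,r); (17,16,l); (17,19,r); (18,2,l); (18,5,r); (19,9,l); (19,16,r)


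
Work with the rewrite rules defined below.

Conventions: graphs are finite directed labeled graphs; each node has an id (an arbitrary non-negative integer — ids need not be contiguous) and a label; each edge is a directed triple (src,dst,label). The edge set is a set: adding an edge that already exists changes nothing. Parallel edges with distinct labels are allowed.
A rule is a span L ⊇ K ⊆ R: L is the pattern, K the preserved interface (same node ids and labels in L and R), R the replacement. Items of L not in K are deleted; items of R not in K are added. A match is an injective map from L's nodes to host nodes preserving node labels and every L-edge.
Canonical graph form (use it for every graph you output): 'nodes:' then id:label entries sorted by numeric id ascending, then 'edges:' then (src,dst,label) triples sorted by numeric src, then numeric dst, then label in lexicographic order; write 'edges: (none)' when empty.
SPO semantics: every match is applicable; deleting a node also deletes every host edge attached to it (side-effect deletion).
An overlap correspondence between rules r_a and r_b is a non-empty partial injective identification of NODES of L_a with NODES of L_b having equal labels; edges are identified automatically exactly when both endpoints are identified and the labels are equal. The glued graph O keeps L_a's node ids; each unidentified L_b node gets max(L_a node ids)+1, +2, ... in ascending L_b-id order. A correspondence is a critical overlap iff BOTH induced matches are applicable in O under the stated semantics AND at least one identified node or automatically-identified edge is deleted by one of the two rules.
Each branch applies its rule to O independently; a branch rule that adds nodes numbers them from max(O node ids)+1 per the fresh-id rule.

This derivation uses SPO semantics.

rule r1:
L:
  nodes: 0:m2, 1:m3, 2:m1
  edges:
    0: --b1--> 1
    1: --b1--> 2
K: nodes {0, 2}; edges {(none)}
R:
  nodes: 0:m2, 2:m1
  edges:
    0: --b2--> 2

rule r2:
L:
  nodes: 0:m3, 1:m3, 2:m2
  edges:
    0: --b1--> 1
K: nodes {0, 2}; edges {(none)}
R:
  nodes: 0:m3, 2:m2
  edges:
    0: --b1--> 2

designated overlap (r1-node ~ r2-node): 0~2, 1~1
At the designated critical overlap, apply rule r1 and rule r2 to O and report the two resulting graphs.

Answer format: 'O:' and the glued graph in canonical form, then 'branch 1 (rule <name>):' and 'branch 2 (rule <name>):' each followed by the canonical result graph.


O:
nodes: 0:m2, 1:m3, 2:m1, 3:m3
edges: (0,1,b1); (1,2,b1); (3,1,b1)
branch 1 (rule r1):
nodes: 0:m2, 2:m1, 3:m3
edges: (0,2,b2)
branch 2 (rule r2):
nodes: 0:m2, 2:m1, 3:m3
edges: (3,0,b1)


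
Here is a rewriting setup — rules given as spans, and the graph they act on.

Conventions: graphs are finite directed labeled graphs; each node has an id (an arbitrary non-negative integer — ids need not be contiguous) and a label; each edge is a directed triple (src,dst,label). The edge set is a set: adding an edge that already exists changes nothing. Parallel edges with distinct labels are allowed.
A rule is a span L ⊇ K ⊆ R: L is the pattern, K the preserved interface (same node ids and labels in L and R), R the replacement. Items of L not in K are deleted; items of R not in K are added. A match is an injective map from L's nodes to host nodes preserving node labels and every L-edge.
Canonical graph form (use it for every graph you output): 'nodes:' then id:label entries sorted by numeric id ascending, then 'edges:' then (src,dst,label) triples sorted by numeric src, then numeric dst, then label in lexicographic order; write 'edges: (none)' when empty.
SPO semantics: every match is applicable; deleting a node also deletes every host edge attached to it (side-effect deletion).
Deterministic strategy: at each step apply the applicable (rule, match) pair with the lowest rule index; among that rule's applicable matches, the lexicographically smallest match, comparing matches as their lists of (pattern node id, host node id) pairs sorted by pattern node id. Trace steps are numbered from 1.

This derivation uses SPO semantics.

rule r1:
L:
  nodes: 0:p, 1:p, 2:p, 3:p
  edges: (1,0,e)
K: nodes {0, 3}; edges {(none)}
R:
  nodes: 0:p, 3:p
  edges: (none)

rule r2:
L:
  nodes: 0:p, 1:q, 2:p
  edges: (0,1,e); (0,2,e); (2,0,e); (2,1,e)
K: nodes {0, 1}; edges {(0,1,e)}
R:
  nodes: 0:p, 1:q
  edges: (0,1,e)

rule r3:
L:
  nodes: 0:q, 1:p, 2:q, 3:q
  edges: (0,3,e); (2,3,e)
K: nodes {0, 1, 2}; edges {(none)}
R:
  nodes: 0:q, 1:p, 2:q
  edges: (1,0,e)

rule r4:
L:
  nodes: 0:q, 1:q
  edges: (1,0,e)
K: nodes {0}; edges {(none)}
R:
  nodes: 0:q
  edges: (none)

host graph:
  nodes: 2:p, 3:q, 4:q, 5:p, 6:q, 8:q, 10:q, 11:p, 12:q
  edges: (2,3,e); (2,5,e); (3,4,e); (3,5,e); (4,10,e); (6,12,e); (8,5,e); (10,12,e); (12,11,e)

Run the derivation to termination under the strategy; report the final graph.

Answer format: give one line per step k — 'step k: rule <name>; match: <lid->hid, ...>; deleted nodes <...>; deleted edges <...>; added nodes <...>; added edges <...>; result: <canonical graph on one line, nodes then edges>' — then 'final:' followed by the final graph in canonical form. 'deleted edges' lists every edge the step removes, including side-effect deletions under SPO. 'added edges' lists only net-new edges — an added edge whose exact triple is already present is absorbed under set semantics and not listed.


step 1: rule r3; match: 0->6, 1->2, 2->10, 3->12; deleted nodes 12; deleted edges (6,12,e); (10,12,e); (12,11,e); added nodes (none); added edges (2,6,e); result: nodes: 2:p, 3:q, 4:q, 5:p, 6:q, 8:q, 10:q, 11:p edges: (2,3,e); (2,5,e); (2,6,e); (3,4,e); (3,5,e); (4,10,e); (8,5,e)
step 2: rule r4; match: 0->4, 1->3; deleted nodes 3; deleted edges (2,3,e); (3,4,e); (3,5,e); added nodes (none); added edges (none); result: nodes: 2:p, 4:q, 5:p, 6:q, 8:q, 10:q, 11:p edges: (2,5,e); (2,6,e); (4,10,e); (8,5,e)
step 3: rule r4; match: 0->10, 1->4; deleted nodes 4; deleted edges (4,10,e); added nodes (none); added edges (none); result: nodes: 2:p, 5:p, 6:q, 8:q, 10:q, 11:p edges: (2,5,e); (2,6,e); (8,5,e)
final:
nodes: 2:p, 5:p, 6:q, 8:q, 10:q, 11:p
edges: (2,5,e); (2,6,e); (8,5,e)


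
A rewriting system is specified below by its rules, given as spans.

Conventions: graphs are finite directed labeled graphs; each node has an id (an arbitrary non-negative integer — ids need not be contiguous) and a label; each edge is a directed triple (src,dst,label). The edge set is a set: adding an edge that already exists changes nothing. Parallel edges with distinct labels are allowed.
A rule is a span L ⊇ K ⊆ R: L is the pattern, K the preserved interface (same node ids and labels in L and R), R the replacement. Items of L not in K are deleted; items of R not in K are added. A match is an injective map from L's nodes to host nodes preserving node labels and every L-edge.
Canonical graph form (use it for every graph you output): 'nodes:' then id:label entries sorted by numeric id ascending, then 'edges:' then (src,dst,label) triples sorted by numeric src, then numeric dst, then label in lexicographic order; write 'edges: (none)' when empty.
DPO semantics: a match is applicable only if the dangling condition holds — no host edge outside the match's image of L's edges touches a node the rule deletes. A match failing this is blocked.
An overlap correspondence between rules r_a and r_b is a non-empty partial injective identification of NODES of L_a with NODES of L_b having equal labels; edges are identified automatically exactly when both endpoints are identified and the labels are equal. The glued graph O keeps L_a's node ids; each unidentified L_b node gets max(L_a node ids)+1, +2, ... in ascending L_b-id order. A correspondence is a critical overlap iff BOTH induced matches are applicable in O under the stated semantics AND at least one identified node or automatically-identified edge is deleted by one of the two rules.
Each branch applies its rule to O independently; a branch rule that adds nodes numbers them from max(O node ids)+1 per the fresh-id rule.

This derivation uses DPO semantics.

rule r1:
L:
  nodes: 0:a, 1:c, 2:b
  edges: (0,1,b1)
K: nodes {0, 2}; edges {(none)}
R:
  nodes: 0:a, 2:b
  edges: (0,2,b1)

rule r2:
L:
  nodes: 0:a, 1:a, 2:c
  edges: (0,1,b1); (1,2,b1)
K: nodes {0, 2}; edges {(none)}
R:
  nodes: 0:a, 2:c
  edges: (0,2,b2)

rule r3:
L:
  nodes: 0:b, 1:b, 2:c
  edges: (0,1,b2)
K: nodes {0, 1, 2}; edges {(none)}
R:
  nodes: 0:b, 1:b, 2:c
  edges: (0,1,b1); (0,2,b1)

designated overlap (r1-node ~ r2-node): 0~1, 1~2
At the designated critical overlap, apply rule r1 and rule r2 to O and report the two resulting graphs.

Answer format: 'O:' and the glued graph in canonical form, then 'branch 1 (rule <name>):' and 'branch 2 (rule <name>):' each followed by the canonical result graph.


O:
nodes: 0:a, 1:c, 2:b, 3:a
edges: (0,1,b1); (3,0,b1)
branch 1 (rule r1):
nodes: 0:a, 2:b, 3:a
edges: (0,2,b1); (3,0,b1)
branch 2 (rule r2):
nodes: 1:c, 2:b, 3:a
edges: (3,1,b2)


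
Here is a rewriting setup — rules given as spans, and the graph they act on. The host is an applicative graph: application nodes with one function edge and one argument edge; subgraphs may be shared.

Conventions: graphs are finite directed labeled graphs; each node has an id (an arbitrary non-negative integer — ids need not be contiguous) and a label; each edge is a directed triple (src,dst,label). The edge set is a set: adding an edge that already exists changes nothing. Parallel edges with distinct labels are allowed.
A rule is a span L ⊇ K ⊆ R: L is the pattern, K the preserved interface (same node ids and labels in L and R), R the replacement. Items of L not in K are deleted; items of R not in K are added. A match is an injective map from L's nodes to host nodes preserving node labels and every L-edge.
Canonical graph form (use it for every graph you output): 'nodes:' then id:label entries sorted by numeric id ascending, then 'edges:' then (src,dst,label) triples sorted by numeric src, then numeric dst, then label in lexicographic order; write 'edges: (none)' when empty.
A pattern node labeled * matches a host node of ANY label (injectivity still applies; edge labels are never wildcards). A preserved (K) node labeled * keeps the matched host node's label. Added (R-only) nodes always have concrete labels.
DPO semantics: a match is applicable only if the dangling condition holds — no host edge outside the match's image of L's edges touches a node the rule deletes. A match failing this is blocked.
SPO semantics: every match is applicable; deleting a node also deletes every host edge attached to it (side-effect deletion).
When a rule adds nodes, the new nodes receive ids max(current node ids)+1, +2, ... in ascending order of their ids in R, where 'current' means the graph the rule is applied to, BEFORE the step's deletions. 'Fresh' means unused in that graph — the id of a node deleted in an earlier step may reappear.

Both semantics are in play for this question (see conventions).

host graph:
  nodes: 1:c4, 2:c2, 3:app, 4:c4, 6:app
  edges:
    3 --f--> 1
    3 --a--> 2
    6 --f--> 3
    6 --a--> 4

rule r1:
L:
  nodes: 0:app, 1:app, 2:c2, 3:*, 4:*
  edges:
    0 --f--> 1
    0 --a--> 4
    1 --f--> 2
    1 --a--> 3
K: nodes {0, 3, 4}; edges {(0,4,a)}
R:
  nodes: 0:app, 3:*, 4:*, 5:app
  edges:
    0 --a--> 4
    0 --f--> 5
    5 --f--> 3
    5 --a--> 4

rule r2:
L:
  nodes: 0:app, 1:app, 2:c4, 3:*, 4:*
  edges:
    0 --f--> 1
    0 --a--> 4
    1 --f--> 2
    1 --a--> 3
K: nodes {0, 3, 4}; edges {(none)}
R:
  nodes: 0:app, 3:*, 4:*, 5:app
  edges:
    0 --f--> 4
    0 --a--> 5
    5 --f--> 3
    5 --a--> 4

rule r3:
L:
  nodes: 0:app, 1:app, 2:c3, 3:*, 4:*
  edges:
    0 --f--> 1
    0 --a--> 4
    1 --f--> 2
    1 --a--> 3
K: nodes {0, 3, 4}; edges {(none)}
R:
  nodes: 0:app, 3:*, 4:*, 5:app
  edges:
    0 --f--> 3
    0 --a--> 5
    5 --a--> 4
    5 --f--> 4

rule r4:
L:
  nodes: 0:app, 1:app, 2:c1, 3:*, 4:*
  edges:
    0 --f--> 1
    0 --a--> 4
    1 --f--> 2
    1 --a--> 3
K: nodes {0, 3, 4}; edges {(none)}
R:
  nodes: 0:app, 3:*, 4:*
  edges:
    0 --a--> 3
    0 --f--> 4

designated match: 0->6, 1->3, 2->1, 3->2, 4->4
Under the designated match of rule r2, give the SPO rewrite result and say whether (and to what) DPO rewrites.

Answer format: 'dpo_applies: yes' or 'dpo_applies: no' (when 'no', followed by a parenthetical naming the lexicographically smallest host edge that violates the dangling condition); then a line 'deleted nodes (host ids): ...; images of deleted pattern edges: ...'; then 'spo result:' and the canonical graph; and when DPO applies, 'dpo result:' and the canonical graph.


dpo_applies: yes
deleted nodes (host ids): 1, 3; images of deleted pattern edges: (3,1,f); (3,2,a); (6,3,f); (6,4,a)
spo result:
nodes: 2:c2, 4:c4, 6:app, 7:app
edges: (6,4,f); (6,7,a); (7,2,f); (7,4,a)
dpo result:
nodes: 2:c2, 4:c4, 6:app, 7:app
edges: (6,4,f); (6,7,a); (7,2,f); (7,4,a)


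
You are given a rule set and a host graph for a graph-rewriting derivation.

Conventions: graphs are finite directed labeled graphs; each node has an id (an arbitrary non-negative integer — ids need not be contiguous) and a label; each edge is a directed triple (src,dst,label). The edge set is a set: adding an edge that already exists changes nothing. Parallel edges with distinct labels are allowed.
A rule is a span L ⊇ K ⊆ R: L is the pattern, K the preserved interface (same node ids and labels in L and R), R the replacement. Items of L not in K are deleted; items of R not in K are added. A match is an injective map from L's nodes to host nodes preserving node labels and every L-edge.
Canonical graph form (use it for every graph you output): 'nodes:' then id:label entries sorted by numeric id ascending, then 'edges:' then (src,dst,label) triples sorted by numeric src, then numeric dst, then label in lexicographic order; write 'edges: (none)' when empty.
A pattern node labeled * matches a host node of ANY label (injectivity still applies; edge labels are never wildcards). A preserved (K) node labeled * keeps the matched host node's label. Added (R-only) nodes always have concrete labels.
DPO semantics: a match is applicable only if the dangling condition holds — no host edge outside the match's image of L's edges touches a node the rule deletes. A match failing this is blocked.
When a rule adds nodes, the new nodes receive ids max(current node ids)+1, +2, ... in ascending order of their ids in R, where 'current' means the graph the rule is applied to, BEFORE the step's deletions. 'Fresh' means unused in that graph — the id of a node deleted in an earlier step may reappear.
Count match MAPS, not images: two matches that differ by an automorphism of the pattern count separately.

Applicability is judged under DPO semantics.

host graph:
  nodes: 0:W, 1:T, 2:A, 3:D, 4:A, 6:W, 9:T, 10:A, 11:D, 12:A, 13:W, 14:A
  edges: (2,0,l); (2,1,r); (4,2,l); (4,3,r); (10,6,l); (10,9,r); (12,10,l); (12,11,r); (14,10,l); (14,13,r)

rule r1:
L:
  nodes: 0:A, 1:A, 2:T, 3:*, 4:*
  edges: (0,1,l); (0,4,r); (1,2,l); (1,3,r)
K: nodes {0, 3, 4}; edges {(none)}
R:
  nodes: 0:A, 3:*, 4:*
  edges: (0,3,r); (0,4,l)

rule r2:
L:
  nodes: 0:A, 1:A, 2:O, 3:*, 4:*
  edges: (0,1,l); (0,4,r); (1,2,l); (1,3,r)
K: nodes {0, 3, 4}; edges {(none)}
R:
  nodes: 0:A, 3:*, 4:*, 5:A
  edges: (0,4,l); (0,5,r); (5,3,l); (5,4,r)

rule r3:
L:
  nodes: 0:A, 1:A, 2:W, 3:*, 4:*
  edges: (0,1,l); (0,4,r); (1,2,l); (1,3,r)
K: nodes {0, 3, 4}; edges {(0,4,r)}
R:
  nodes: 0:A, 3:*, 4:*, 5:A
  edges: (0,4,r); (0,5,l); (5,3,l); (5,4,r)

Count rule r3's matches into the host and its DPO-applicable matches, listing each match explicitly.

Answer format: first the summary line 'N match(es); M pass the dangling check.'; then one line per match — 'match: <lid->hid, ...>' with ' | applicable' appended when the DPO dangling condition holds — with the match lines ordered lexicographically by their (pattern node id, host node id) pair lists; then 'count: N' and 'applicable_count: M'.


3 match(es); 1 pass the dangling check.
match: 0->4, 1->2, 2->0, 3->1, 4->3 | applicable
match: 0->12, 1->10, 2->6, 3->9, 4->11
match: 0->14, 1->10, 2->6, 3->9, 4->13
count: 3
applicable_count: 1


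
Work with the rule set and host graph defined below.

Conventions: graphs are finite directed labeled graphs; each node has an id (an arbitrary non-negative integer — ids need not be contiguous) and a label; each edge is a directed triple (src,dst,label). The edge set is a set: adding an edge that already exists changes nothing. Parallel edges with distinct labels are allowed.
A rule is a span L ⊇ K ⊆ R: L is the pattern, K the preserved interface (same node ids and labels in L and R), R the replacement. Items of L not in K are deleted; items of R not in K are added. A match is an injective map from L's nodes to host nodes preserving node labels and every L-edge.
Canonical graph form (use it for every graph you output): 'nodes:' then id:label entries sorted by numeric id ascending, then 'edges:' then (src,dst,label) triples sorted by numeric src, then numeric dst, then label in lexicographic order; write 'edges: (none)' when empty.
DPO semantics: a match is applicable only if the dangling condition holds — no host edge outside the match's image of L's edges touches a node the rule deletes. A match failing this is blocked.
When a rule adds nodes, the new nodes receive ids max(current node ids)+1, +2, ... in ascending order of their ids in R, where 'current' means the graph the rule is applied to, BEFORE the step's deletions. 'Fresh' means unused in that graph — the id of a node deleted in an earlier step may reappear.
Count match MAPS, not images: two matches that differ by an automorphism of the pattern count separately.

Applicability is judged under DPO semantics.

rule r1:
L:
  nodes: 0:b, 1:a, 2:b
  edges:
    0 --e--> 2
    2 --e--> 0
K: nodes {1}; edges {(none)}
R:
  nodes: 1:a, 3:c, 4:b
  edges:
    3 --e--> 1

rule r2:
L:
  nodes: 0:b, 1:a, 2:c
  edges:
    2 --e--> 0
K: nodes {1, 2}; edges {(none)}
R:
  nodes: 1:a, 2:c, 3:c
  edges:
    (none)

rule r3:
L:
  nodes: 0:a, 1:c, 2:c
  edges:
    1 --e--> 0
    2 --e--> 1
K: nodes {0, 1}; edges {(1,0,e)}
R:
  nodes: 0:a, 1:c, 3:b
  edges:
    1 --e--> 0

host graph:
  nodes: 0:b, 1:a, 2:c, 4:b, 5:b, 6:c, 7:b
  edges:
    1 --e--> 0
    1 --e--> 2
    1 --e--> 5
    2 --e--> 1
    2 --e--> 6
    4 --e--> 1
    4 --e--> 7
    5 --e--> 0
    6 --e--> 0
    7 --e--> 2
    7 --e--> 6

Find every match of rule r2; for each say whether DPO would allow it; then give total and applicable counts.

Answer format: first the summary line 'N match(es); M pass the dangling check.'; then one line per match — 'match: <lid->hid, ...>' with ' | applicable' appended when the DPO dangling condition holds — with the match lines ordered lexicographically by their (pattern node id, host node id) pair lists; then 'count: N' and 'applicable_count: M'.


1 match(es); 0 pass the dangling check.
match: 0->0, 1->1, 2->6
count: 1
applicable_count: 0


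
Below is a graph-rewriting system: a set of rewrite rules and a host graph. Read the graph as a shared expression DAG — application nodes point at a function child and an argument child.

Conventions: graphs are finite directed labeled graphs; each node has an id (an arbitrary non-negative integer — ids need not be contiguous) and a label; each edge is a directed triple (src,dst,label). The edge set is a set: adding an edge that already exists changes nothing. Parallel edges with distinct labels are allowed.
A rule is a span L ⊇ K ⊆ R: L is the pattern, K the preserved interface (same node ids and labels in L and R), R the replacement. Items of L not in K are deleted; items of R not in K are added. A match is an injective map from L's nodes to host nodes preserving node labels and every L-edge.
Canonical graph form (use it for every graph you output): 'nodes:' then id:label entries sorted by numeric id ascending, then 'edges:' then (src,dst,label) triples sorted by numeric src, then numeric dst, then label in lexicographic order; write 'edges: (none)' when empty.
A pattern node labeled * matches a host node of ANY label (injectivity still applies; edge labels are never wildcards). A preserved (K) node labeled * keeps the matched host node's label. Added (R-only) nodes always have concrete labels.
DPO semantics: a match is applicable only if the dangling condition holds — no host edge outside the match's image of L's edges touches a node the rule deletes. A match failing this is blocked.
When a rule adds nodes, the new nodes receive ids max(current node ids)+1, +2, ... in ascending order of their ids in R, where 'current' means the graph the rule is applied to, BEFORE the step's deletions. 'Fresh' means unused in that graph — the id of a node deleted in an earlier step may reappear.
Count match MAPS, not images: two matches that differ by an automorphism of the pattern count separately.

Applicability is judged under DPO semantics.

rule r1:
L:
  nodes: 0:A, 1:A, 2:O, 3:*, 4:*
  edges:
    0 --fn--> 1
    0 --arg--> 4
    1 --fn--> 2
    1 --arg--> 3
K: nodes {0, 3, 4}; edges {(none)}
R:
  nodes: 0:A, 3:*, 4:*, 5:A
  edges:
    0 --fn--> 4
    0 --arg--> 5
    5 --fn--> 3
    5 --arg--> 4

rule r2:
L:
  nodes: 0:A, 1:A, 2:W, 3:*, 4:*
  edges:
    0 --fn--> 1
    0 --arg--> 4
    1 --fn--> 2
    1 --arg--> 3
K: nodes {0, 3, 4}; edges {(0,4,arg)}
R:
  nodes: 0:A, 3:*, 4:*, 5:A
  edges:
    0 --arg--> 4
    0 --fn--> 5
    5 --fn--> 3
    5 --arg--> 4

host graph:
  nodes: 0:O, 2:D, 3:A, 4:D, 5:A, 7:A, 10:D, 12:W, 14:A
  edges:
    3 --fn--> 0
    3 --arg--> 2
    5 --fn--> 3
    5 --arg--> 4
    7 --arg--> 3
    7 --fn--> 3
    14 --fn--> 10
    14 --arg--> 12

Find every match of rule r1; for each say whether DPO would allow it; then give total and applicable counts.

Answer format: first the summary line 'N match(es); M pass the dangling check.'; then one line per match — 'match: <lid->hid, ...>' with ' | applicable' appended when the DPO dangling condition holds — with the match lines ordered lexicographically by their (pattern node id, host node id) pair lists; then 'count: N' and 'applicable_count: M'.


1 match(es); 0 pass the dangling check.
match: 0->5, 1->3, 2->0, 3->2, 4->4
count: 1
applicable_count: 0


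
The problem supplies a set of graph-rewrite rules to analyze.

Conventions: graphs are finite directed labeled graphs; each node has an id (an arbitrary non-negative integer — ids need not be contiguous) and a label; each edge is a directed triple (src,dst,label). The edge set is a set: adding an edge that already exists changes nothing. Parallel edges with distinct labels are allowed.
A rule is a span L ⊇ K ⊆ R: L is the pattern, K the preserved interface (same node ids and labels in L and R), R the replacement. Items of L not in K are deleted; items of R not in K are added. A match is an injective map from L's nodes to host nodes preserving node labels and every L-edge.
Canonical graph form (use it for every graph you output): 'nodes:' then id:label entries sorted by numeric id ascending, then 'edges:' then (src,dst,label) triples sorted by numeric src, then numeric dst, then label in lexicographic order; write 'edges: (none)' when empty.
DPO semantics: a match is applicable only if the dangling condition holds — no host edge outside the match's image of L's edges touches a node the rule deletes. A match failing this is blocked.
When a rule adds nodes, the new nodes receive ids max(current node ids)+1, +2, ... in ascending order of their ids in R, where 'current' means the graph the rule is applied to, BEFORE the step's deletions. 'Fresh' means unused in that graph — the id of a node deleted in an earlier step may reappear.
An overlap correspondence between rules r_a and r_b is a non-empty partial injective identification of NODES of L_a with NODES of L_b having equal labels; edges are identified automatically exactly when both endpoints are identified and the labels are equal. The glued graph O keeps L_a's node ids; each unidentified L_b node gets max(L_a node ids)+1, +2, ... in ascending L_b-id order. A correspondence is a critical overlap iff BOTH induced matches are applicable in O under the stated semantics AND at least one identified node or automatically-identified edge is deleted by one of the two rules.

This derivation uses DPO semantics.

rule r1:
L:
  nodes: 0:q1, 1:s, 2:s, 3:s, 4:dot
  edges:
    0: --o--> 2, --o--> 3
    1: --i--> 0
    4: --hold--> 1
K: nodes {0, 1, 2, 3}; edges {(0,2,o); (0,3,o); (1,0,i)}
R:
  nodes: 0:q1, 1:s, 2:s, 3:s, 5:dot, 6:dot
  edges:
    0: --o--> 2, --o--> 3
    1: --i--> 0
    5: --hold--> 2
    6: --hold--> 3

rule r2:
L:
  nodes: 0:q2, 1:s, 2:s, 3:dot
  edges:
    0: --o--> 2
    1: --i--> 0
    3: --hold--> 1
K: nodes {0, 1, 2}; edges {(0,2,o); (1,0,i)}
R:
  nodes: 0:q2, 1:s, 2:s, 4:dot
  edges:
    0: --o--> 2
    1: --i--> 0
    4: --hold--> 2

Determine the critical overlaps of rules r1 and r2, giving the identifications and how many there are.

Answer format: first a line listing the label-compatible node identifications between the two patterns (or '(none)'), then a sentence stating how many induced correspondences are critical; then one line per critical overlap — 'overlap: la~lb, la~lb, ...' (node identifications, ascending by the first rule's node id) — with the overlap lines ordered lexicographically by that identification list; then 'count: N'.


label-compatible node identifications between L(r1) and L(r2): 1~1, 1~2, 2~1, 2~2, 3~1, 3~2, 4~3
3 of the induced correspondences are critical overlaps of r1 and r2.
overlap: 1~1, 2~2, 4~3
overlap: 1~1, 3~2, 4~3
overlap: 1~1, 4~3
count: 3


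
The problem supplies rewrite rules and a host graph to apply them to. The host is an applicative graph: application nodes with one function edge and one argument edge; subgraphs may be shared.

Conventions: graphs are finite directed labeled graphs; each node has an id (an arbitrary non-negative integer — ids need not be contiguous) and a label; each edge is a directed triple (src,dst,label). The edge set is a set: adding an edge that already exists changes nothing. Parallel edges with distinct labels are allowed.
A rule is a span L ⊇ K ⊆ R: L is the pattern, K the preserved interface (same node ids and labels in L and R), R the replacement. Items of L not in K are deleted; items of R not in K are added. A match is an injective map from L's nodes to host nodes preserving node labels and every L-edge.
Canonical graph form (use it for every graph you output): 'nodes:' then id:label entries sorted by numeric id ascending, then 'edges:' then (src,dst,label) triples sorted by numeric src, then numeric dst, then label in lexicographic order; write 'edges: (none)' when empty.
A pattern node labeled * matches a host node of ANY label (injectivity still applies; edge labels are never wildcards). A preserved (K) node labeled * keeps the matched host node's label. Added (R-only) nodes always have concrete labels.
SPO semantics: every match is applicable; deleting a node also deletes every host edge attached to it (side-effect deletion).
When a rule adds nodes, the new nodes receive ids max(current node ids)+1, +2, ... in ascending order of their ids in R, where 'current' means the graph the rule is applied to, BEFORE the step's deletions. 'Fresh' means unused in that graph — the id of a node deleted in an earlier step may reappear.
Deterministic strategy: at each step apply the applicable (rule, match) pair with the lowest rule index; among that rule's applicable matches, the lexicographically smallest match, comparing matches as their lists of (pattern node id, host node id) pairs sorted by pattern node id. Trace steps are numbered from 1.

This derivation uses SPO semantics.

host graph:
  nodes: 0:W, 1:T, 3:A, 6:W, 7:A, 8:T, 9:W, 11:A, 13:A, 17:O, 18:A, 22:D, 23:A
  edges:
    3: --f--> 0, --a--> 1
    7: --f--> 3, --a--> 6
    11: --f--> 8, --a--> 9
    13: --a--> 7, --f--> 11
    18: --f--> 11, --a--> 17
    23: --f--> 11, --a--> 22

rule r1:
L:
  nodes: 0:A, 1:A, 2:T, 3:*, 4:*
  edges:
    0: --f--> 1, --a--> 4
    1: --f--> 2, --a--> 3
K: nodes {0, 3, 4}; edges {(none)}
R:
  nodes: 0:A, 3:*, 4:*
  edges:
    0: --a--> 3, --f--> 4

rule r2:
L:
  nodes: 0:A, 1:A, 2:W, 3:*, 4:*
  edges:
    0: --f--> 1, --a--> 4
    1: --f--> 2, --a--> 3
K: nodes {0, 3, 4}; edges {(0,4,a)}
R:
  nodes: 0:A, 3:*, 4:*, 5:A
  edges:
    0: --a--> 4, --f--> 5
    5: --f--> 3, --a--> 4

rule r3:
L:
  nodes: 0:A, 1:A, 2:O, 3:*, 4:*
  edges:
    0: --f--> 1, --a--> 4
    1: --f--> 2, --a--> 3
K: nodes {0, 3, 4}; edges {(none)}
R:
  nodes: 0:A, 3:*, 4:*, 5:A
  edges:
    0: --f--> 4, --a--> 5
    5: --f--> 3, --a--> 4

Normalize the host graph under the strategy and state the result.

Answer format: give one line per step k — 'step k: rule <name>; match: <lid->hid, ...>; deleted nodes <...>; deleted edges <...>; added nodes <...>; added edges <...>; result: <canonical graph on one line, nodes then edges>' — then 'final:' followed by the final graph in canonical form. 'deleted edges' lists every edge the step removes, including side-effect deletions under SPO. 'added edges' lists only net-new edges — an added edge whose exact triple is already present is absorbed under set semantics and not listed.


step 1: rule r1; match: 0->13, 1->11, 2->8, 3->9, 4->7; deleted nodes 8, 11; deleted edges (11,8,f); (11,9,a); (13,7,a); (13,11,f); (18,11,f); (23,11,f); added nodes (none); added edges (13,7,f); (13,9,a); result: nodes: 0:W, 1:T, 3:A, 6:W, 7:A, 9:W, 13:A, 17:O, 18:A, 22:D, 23:A edges: (3,0,f); (3,1,a); (7,3,f); (7,6,a); (13,7,f); (13,9,a); (18,17,a); (23,22,a)
step 2: rule r2; match: 0->7, 1->3, 2->0, 3->1, 4->6; deleted nodes 0, 3; deleted edges (3,0,f); (3,1,a); (7,3,f); added nodes 24; added edges (7,24,f); (24,1,f); (24,6,a); result: nodes: 1:T, 6:W, 7:A, 9:W, 13:A, 17:O, 18:A, 22:D, 23:A, 24:A edges: (7,6,a); (7,24,f); (13,7,f); (13,9,a); (18,17,a); (23,22,a); (24,1,f); (24,6,a)
final:
nodes: 1:T, 6:W, 7:A, 9:W, 13:A, 17:O, 18:A, 22:D, 23:A, 24:A
edges: (7,6,a); (7,24,f); (13,7,f); (13,9,a); (18,17,a); (23,22,a); (24,1,f); (24,6,a)
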